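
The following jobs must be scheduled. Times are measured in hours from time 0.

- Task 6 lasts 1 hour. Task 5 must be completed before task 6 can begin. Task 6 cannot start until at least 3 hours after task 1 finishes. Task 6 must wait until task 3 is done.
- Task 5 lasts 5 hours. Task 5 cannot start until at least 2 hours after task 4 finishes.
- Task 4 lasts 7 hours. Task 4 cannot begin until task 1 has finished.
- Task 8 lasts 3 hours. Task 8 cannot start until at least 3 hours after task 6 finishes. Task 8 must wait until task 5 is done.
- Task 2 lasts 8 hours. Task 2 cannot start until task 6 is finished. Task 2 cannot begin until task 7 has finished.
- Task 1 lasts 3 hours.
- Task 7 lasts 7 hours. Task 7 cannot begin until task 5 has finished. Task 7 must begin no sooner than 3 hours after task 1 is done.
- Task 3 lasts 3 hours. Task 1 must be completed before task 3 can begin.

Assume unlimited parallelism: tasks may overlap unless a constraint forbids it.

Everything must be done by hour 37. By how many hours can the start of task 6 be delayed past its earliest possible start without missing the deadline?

Task 1 can start immediately at hour 0; it finishes at hour 3.
After task 1 (finishes hour 3), task 4 can start at hour 3 and finishes at hour 10.
Task 5 cannot begin until task 4 (finishes hour 10, plus 2-hour gap → hour 12). It runs from hour 12 to 12 + 5 = hour 17.
After task 1 (finishes hour 3), task 3 can start at hour 3 and finishes at hour 6.
Task 6 cannot start until task 5 (finishes hour 17); task 1 (finishes hour 3, plus 3-hour gap → hour 6); task 3 (finishes hour 6). The controlling bound is hour 17, so task 6 finishes at 17 + 1 = hour 18.

Working backward from the deadline:
To finish by hour 37, task 2 (duration 8) must start no later than hour 29.
Nothing follows task 8; the deadline of hour 37 is its only limit. It must start by 37 − 3 = hour 34.
Task 6 must finish in time for task 2 (must start by hour 29); task 8 (must start by hour 34, minus 3-hour gap → hour 31). The tightest is hour 29, so task 6 must start by 29 − 1 = hour 28.
So task 6 can start as early as hour 17 and as late as hour 28, giving 28 − 17 = 11 hours of slack.

11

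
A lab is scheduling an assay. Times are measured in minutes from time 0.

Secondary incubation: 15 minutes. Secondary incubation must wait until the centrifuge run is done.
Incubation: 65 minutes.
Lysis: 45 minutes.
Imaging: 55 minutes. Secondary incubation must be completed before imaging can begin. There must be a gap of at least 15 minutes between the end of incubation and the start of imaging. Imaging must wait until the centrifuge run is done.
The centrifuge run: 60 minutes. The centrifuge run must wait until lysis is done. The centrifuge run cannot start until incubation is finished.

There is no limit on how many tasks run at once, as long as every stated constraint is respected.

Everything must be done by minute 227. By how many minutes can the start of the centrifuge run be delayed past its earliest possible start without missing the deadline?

Incubation has no prerequisites, so it starts at minute 0 and finishes at minute 65.
Lysis can start immediately at minute 0; it finishes at minute 45.
The centrifuge run cannot start until lysis (finishes minute 45); incubation (finishes minute 65). The controlling bound is minute 65, so the centrifuge run finishes at 65 + 60 = minute 125.

Working backward from the deadline:
Nothing follows imaging; the deadline of minute 227 is its only limit. It must start by 227 − 55 = minute 172.
Secondary incubation has to be done before imaging (must start by minute 172). That means finishing by minute 172, i.e. starting by 172 − 15 = minute 157.
The centrifuge run has several dependents: secondary incubation (must start by minute 157); imaging (must start by minute 172). The earliest of those limits is minute 157, so the centrifuge run must start by 157 − 60 = minute 97.
So the centrifuge run can start as early as minute 65 and as late as minute 97, giving 97 − 65 = 32 minutes of slack.

32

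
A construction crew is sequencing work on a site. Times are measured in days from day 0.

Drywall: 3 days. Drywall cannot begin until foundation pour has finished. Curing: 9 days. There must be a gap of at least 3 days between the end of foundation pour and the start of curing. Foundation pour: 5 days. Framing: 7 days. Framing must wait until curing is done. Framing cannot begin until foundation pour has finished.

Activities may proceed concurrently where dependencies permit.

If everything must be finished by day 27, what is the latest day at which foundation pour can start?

Nothing follows framing; the deadline of day 27 is its only limit. It must start by 27 − 7 = day 20.
Curing has to be done before framing (must start by day 20). That means finishing by day 20, i.e. starting by 20 − 9 = day 11.
Nothing follows drywall; the deadline of day 27 is its only limit. It must start by 27 − 3 = day 24.
Foundation pour feeds curing (must start by day 11, minus 3-day gap → day 8); framing (must start by day 20); drywall (must start by day 24). Taking the minimum, foundation pour must finish by day 8 and start by 8 − 5 = day 3.

3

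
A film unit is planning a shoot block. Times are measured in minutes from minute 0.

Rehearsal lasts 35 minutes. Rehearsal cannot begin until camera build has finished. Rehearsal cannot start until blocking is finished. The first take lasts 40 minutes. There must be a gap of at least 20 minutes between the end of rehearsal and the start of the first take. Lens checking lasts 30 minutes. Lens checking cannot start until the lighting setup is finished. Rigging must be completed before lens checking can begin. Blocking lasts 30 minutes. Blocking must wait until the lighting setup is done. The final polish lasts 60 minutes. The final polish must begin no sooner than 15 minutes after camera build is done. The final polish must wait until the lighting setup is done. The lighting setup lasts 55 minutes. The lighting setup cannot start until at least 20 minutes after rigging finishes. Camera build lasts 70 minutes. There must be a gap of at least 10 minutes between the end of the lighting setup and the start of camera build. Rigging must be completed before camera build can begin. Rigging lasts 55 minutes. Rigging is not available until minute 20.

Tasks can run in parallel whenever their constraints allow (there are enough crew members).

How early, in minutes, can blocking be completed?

After its own release at minute 20, rigging can start at minute 20 and finishes at minute 75.
After rigging (finishes minute 75, plus 20-minute gap → minute 95), the lighting setup can start at minute 95 and finishes at minute 150.
After the lighting setup (finishes minute 150), blocking can start at minute 150 and finishes at minute 180.

180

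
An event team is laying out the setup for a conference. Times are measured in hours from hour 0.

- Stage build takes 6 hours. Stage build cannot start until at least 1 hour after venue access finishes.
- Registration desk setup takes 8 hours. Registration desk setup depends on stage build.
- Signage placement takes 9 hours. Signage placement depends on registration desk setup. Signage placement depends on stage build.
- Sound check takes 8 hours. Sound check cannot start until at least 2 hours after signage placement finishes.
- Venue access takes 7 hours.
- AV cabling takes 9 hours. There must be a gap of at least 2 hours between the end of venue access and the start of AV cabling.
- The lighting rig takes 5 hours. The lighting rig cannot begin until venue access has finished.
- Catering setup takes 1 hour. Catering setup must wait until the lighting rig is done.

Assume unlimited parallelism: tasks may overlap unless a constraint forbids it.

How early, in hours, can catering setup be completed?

13

Venue access has no prerequisites, so it starts at hour 0 and finishes at hour 7.
The lighting rig waits on venue access (finishes hour 7), so it starts at hour 7 and finishes at 7 + 5 = hour 12.
Catering setup waits on the lighting rig (finishes hour 12), so it starts at hour 12 and finishes at 12 + 1 = hour 13.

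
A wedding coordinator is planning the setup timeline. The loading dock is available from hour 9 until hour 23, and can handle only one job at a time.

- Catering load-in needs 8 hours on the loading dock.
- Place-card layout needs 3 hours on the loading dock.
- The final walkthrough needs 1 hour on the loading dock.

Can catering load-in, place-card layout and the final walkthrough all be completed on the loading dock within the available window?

The loading dock window is 23 − 9 = 14 hours.
Running back to back, the jobs need 8 + 3 + 1 = 12 hours on the loading dock.
Since 12 ≤ 14, they fit within the window.

Yes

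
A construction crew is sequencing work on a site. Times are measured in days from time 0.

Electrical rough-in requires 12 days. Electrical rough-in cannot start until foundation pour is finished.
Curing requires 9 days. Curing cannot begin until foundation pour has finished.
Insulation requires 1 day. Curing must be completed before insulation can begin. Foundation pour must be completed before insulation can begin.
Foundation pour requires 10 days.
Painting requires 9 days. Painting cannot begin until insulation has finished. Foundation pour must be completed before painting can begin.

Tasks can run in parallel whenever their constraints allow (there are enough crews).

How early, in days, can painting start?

Foundation pour has no prerequisites, so it starts at day 0 and finishes at day 10.
After foundation pour (finishes day 10), curing can start at day 10 and finishes at day 19.
Insulation needs all of curing (finishes day 19); foundation pour (finishes day 10). That puts its earliest start at day 19; it finishes at 19 + 1 = day 20.
Painting waits on insulation (finishes day 20); foundation pour (finishes day 10). The latest of these is day 20, which is the earliest painting can start.

20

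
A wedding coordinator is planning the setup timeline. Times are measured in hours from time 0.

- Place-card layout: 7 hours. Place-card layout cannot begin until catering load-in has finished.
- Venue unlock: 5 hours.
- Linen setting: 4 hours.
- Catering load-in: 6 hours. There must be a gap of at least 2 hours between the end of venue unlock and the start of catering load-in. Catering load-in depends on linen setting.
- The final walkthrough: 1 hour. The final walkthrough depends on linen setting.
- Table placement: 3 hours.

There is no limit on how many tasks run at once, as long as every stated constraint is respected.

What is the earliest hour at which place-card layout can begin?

13

Nothing blocks linen setting, so it runs from hour 0 to hour 4.
Venue unlock has no prerequisites, so it starts at hour 0 and finishes at hour 5.
For catering load-in: venue unlock (finishes hour 5, plus 2-hour gap → hour 7); linen setting (finishes hour 4). Taking the maximum gives a start of hour 7, and it finishes at 7 + 6 = hour 13.
Place-card layout waits on catering load-in (finishes hour 13), so the earliest it can start is hour 13.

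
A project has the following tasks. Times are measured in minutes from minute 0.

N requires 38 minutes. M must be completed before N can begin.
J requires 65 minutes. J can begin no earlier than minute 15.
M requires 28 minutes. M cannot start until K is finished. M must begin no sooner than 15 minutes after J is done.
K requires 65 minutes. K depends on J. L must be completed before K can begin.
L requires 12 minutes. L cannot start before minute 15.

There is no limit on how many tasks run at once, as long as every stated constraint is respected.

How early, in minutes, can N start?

L cannot begin until its own release at minute 15. It runs from minute 15 to 15 + 12 = minute 27.
After its own release at minute 15, J can start at minute 15 and finishes at minute 80.
K cannot start until J (finishes minute 80); L (finishes minute 27). The controlling bound is minute 80, so K finishes at 80 + 65 = minute 145.
M has to wait for K (finishes minute 145); J (finishes minute 80, plus 15-minute gap → minute 95). The latest of these is minute 145, so M runs minute 145 to 145 + 28 = minute 173.
N waits on M (finishes minute 173), so the earliest it can start is minute 173.

173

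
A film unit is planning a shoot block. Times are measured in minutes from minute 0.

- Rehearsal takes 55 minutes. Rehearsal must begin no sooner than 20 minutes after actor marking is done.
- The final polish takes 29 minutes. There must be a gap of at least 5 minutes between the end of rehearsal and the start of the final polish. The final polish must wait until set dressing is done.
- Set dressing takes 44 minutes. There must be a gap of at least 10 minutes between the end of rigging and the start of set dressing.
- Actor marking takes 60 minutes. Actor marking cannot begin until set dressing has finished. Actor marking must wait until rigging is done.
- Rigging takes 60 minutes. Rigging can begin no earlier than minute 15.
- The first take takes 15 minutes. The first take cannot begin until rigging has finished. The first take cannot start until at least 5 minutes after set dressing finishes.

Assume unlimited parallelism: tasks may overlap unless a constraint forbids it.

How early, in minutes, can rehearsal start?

Rigging cannot begin until its own release at minute 15. It runs from minute 15 to 15 + 60 = minute 75.
Set dressing waits on rigging (finishes minute 75, plus 10-minute gap → minute 85), so it starts at minute 85 and finishes at 85 + 44 = minute 129.
For actor marking: set dressing (finishes minute 129); rigging (finishes minute 75). Taking the maximum gives a start of minute 129, and it finishes at 129 + 60 = minute 189.
Rehearsal waits on actor marking (finishes minute 189, plus 20-minute gap → minute 209), so the earliest it can start is minute 209.

209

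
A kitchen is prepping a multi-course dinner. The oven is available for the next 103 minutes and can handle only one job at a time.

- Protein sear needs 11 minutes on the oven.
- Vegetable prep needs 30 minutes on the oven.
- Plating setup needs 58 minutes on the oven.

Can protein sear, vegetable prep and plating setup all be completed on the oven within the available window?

Yes

Running back to back, the jobs need 11 + 30 + 58 = 99 minutes on the oven.
Since 99 ≤ 103, they fit within the window.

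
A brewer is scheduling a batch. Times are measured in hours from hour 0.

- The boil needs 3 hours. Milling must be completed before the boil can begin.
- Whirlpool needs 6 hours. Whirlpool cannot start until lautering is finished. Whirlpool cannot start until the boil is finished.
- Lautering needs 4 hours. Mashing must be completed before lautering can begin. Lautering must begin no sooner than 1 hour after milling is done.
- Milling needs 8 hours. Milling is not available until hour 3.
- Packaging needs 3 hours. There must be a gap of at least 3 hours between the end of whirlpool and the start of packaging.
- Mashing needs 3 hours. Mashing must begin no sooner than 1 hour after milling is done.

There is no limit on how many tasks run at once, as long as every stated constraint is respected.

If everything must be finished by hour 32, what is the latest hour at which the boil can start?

17

Nothing follows packaging; the deadline of hour 32 is its only limit. It must start by 32 − 3 = hour 29.
Whirlpool feeds into packaging (must start by hour 29, minus 3-hour gap → hour 26); so whirlpool must finish by hour 26 and therefore start by hour 20.
Since whirlpool (must start by hour 20) depends on it, the boil must finish by hour 20. Backing off its 3-hour duration gives a latest start of hour 17.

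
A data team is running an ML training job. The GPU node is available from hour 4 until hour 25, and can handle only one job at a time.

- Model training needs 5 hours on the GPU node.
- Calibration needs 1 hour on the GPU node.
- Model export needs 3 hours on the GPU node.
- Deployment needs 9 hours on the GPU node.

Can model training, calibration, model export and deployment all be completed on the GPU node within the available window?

The GPU node window is 25 − 4 = 21 hours.
Running back to back, the jobs need 5 + 1 + 3 + 9 = 18 hours on the GPU node.
Since 18 ≤ 21, they fit within the window.

Yes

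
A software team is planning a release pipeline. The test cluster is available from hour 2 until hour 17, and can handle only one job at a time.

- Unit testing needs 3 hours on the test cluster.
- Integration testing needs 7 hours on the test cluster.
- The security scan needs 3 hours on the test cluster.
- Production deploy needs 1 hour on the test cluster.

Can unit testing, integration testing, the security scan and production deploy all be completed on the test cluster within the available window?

The test cluster window is 17 − 2 = 15 hours.
Running back to back, the jobs need 3 + 7 + 3 + 1 = 14 hours on the test cluster.
Since 14 ≤ 15, they fit within the window.

Yes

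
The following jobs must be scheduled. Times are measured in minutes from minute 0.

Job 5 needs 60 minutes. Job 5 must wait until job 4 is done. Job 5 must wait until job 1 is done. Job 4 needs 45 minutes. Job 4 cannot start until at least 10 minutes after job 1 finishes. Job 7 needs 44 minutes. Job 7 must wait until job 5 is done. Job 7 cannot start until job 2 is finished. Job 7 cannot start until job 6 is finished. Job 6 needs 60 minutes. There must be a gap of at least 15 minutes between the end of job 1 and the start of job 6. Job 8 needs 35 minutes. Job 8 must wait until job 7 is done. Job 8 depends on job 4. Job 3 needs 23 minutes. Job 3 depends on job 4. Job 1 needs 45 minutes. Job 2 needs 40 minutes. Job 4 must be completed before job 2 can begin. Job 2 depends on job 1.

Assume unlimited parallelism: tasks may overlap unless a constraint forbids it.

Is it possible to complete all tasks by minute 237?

Job 1 has no prerequisites, so it starts at minute 0 and finishes at minute 45.
After job 1 (finishes minute 45, plus 15-minute gap → minute 60), job 6 can start at minute 60 and finishes at minute 120.
Job 4 cannot begin until job 1 (finishes minute 45, plus 10-minute gap → minute 55). It runs from minute 55 to 55 + 45 = minute 100.
Job 5 has to wait for job 4 (finishes minute 100); job 1 (finishes minute 45). The latest of these is minute 100, so job 5 runs minute 100 to 100 + 60 = minute 160.
After job 4 (finishes minute 100), job 3 can start at minute 100 and finishes at minute 123.
For job 2: job 4 (finishes minute 100); job 1 (finishes minute 45). Taking the maximum gives a start of minute 100, and it finishes at 100 + 40 = minute 140.
For job 7: job 5 (finishes minute 160); job 2 (finishes minute 140); job 6 (finishes minute 120). Taking the maximum gives a start of minute 160, and it finishes at 160 + 44 = minute 204.
Job 8 cannot start until job 7 (finishes minute 204); job 4 (finishes minute 100). The controlling bound is minute 204, so job 8 finishes at 204 + 35 = minute 239.
The earliest everything can be done is minute 239, which is after the deadline of 237, so it is not possible.

No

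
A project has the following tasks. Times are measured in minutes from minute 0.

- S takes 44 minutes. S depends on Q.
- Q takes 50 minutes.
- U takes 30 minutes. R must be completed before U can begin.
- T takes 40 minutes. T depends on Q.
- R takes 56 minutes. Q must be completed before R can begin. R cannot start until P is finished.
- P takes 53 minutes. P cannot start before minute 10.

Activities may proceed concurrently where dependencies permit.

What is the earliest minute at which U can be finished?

149

Q has no prerequisites, so it starts at minute 0 and finishes at minute 50.
After its own release at minute 10, P can start at minute 10 and finishes at minute 63.
R has to wait for Q (finishes minute 50); P (finishes minute 63). The latest of these is minute 63, so R runs minute 63 to 63 + 56 = minute 119.
After R (finishes minute 119), U can start at minute 119 and finishes at minute 149.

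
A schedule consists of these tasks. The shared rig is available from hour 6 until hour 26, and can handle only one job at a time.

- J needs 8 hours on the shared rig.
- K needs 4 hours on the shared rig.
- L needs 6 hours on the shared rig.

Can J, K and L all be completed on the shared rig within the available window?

Yes

The shared rig window is 26 − 6 = 20 hours.
Running back to back, the jobs need 8 + 4 + 6 = 18 hours on the shared rig.
Since 18 ≤ 20, they fit within the window.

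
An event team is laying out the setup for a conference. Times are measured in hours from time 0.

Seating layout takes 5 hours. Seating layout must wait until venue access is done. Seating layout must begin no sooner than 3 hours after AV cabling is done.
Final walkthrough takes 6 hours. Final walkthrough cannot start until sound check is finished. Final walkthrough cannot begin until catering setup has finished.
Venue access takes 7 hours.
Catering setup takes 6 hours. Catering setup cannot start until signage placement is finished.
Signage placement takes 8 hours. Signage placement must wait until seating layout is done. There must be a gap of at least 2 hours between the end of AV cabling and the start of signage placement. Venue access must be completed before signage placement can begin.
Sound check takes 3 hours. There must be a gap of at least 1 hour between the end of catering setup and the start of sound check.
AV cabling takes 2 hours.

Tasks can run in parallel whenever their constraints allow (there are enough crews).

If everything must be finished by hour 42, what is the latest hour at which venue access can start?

To finish by hour 42, final walkthrough (duration 6) must start no later than hour 36.
Since final walkthrough (must start by hour 36) depends on it, sound check must finish by hour 36. Backing off its 3-hour duration gives a latest start of hour 33.
Catering setup has several dependents: sound check (must start by hour 33, minus 1-hour gap → hour 32); final walkthrough (must start by hour 36). The earliest of those limits is hour 32, so catering setup must start by 32 − 6 = hour 26.
Signage placement feeds into catering setup (must start by hour 26); so signage placement must finish by hour 26 and therefore start by hour 18.
Seating layout has to be done before signage placement (must start by hour 18). That means finishing by hour 18, i.e. starting by 18 − 5 = hour 13.
Venue access has several dependents: seating layout (must start by hour 13); signage placement (must start by hour 18). The earliest of those limits is hour 13, so venue access must start by 13 − 7 = hour 6.

6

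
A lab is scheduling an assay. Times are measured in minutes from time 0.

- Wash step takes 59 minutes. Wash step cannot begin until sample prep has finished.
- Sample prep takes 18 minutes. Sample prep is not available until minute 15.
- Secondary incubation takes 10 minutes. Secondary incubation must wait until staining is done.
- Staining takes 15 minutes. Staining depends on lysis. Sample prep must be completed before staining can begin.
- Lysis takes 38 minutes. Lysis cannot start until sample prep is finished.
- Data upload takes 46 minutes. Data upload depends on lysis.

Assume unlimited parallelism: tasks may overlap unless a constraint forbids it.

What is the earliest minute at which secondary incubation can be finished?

After its own release at minute 15, sample prep can start at minute 15 and finishes at minute 33.
Lysis cannot begin until sample prep (finishes minute 33). It runs from minute 33 to 33 + 38 = minute 71.
Staining has to wait for lysis (finishes minute 71); sample prep (finishes minute 33). The latest of these is minute 71, so staining runs minute 71 to 71 + 15 = minute 86.
After staining (finishes minute 86), secondary incubation can start at minute 86 and finishes at minute 96.

96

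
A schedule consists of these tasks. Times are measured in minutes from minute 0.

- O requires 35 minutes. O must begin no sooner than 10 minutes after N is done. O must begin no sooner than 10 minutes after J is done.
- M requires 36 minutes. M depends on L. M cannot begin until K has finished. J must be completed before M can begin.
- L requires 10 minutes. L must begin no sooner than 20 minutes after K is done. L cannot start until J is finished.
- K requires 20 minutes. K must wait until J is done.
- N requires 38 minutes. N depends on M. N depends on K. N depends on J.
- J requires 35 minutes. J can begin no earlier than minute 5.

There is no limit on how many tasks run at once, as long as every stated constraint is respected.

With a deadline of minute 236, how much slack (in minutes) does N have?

27

After its own release at minute 5, J can start at minute 5 and finishes at minute 40.
K cannot begin until J (finishes minute 40). It runs from minute 40 to 40 + 20 = minute 60.
L has to wait for K (finishes minute 60, plus 20-minute gap → minute 80); J (finishes minute 40). The latest of these is minute 80, so L runs minute 80 to 80 + 10 = minute 90.
M has to wait for L (finishes minute 90); K (finishes minute 60); J (finishes minute 40). The latest of these is minute 90, so M runs minute 90 to 90 + 36 = minute 126.
N has to wait for M (finishes minute 126); K (finishes minute 60); J (finishes minute 40). The latest of these is minute 126, so N runs minute 126 to 126 + 38 = minute 164.

Working backward from the deadline:
O must finish by minute 236; it takes 35 minutes, so it must start by 236 − 35 = minute 201.
N must finish before O (must start by minute 201, minus 10-minute gap → minute 191). With a 38-minute duration, N must start by 191 − 38 = minute 153.
So N can start as early as minute 126 and as late as minute 153, giving 153 − 126 = 27 minutes of slack.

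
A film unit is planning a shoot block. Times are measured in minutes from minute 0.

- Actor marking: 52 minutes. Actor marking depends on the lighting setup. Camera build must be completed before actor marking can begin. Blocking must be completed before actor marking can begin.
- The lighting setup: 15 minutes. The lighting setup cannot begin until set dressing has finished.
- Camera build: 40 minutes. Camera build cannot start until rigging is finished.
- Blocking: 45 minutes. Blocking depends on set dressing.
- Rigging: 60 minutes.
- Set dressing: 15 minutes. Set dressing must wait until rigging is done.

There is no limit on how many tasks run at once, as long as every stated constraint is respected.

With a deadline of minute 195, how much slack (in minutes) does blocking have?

23

Nothing blocks rigging, so it runs from minute 0 to minute 60.
After rigging (finishes minute 60), set dressing can start at minute 60 and finishes at minute 75.
After set dressing (finishes minute 75), blocking can start at minute 75 and finishes at minute 120.

Working backward from the deadline:
Actor marking has no dependents, so it just needs to finish by minute 195. Starting by 195 − 52 = minute 143 achieves that.
Blocking feeds into actor marking (must start by minute 143); so blocking must finish by minute 143 and therefore start by minute 98.
So blocking can start as early as minute 75 and as late as minute 98, giving 98 − 75 = 23 minutes of slack.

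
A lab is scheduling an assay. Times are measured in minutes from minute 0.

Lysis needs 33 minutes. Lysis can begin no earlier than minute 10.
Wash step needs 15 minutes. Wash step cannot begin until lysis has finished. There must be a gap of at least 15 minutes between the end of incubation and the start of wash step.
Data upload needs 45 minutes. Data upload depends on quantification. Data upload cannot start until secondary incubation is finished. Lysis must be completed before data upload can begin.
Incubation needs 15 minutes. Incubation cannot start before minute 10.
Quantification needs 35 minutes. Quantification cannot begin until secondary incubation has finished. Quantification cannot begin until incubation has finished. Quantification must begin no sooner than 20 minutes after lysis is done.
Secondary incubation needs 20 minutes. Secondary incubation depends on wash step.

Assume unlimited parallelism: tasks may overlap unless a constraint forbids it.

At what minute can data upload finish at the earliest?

158

After its own release at minute 10, incubation can start at minute 10 and finishes at minute 25.
Lysis waits on its own release at minute 10, so it starts at minute 10 and finishes at 10 + 33 = minute 43.
Wash step has to wait for lysis (finishes minute 43); incubation (finishes minute 25, plus 15-minute gap → minute 40). The latest of these is minute 43, so wash step runs minute 43 to 43 + 15 = minute 58.
Secondary incubation cannot begin until wash step (finishes minute 58). It runs from minute 58 to 58 + 20 = minute 78.
Quantification cannot start until secondary incubation (finishes minute 78); incubation (finishes minute 25); lysis (finishes minute 43, plus 20-minute gap → minute 63). The controlling bound is minute 78, so quantification finishes at 78 + 35 = minute 113.
Data upload has to wait for quantification (finishes minute 113); secondary incubation (finishes minute 78); lysis (finishes minute 43). The latest of these is minute 113, so data upload runs minute 113 to 113 + 45 = minute 158.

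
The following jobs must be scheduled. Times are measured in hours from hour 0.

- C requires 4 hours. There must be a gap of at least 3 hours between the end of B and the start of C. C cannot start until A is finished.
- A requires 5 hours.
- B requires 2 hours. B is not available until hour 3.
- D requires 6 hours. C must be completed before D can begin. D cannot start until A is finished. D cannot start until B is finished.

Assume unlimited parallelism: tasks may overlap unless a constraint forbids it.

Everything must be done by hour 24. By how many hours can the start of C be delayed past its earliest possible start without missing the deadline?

B waits on its own release at hour 3, so it starts at hour 3 and finishes at 3 + 2 = hour 5.
A has no prerequisites, so it starts at hour 0 and finishes at hour 5.
C has to wait for B (finishes hour 5, plus 3-hour gap → hour 8); A (finishes hour 5). The latest of these is hour 8, so C runs hour 8 to 8 + 4 = hour 12.

Working backward from the deadline:
D must finish by hour 24; it takes 6 hours, so it must start by 24 − 6 = hour 18.
Since D (must start by hour 18) depends on it, C must finish by hour 18. Backing off its 4-hour duration gives a latest start of hour 14.
So C can start as early as hour 8 and as late as hour 14, giving 14 − 8 = 6 hours of slack.

6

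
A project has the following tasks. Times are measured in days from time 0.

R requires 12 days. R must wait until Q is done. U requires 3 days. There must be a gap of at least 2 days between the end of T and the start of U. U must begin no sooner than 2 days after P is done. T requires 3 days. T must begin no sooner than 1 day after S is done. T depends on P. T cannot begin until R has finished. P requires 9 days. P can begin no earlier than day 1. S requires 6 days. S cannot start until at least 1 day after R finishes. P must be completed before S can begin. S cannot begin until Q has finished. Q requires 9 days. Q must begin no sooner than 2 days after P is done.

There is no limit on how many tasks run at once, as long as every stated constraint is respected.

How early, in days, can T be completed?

44

P cannot begin until its own release at day 1. It runs from day 1 to 1 + 9 = day 10.
Q waits on P (finishes day 10, plus 2-day gap → day 12), so it starts at day 12 and finishes at 12 + 9 = day 21.
R cannot begin until Q (finishes day 21). It runs from day 21 to 21 + 12 = day 33.
S has to wait for R (finishes day 33, plus 1-day gap → day 34); P (finishes day 10); Q (finishes day 21). The latest of these is day 34, so S runs day 34 to 34 + 6 = day 40.
T has to wait for S (finishes day 40, plus 1-day gap → day 41); P (finishes day 10); R (finishes day 33). The latest of these is day 41, so T runs day 41 to 41 + 3 = day 44.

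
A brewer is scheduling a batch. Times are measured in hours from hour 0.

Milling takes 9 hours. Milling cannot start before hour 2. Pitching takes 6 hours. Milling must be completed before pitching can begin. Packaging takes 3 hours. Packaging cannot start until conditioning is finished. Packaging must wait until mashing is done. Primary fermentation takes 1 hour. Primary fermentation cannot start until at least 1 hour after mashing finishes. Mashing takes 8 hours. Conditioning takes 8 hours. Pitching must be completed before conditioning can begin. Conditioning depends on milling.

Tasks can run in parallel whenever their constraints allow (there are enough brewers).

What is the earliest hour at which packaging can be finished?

28

Mashing has no prerequisites, so it starts at hour 0 and finishes at hour 8.
After its own release at hour 2, milling can start at hour 2 and finishes at hour 11.
Pitching cannot begin until milling (finishes hour 11). It runs from hour 11 to 11 + 6 = hour 17.
Conditioning cannot start until pitching (finishes hour 17); milling (finishes hour 11). The controlling bound is hour 17, so conditioning finishes at 17 + 8 = hour 25.
Packaging cannot start until conditioning (finishes hour 25); mashing (finishes hour 8). The controlling bound is hour 25, so packaging finishes at 25 + 3 = hour 28.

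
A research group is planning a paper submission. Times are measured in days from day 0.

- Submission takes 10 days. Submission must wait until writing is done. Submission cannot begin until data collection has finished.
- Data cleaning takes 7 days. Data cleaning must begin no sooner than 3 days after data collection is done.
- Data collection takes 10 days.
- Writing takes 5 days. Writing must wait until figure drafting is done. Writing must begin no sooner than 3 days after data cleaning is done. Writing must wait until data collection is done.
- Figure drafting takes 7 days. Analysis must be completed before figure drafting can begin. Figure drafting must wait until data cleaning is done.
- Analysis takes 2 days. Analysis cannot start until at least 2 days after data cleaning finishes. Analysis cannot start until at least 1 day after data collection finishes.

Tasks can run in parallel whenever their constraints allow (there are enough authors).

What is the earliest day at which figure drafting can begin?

Nothing blocks data collection, so it runs from day 0 to day 10.
Data cleaning waits on data collection (finishes day 10, plus 3-day gap → day 13), so it starts at day 13 and finishes at 13 + 7 = day 20.
For analysis: data cleaning (finishes day 20, plus 2-day gap → day 22); data collection (finishes day 10, plus 1-day gap → day 11). Taking the maximum gives a start of day 22, and it finishes at 22 + 2 = day 24.
Figure drafting waits on analysis (finishes day 24); data cleaning (finishes day 20). The latest of these is day 24, which is the earliest figure drafting can start.

24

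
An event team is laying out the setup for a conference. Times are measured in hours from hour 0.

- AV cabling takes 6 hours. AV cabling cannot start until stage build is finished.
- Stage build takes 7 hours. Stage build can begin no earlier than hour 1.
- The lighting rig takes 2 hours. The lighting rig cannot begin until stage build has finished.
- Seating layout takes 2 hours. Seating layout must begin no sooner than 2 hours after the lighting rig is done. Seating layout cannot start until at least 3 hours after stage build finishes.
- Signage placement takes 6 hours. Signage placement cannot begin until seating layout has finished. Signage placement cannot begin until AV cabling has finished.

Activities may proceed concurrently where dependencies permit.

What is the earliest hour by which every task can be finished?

20

Stage build waits on its own release at hour 1, so it starts at hour 1 and finishes at 1 + 7 = hour 8.
AV cabling cannot begin until stage build (finishes hour 8). It runs from hour 8 to 8 + 6 = hour 14.
The lighting rig waits on stage build (finishes hour 8), so it starts at hour 8 and finishes at 8 + 2 = hour 10.
For seating layout: the lighting rig (finishes hour 10, plus 2-hour gap → hour 12); stage build (finishes hour 8, plus 3-hour gap → hour 11). Taking the maximum gives a start of hour 12, and it finishes at 12 + 2 = hour 14.
For signage placement: seating layout (finishes hour 14); AV cabling (finishes hour 14). Taking the maximum gives a start of hour 14, and it finishes at 14 + 6 = hour 20.
All tasks are finished once the last one completes. Finish times: Stage build at 8, The lighting rig at 10, AV cabling at 14, Seating layout at 14, Signage placement at 20. The latest is hour 20.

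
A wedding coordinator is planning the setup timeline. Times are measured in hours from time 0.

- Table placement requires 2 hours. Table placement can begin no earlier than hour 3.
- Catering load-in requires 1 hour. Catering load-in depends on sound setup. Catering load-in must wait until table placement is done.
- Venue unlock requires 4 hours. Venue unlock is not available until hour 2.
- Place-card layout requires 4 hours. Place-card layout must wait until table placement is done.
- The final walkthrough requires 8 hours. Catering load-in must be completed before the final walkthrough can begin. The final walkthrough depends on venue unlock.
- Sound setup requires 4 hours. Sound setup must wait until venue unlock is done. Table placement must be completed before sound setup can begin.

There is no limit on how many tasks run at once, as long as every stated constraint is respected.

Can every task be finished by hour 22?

Yes

Table placement cannot begin until its own release at hour 3. It runs from hour 3 to 3 + 2 = hour 5.
After table placement (finishes hour 5), place-card layout can start at hour 5 and finishes at hour 9.
Venue unlock waits on its own release at hour 2, so it starts at hour 2 and finishes at 2 + 4 = hour 6.
Sound setup needs all of venue unlock (finishes hour 6); table placement (finishes hour 5). That puts its earliest start at hour 6; it finishes at 6 + 4 = hour 10.
Catering load-in needs all of sound setup (finishes hour 10); table placement (finishes hour 5). That puts its earliest start at hour 10; it finishes at 10 + 1 = hour 11.
The final walkthrough cannot start until catering load-in (finishes hour 11); venue unlock (finishes hour 6). The controlling bound is hour 11, so the final walkthrough finishes at 11 + 8 = hour 19.
Every task is finished by hour 19, which is no later than the deadline of 22, so the schedule is feasible.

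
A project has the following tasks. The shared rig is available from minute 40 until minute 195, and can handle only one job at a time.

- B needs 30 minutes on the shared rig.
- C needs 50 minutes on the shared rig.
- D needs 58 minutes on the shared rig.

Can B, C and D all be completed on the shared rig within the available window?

Yes

The shared rig window is 195 − 40 = 155 minutes.
Running back to back, the jobs need 30 + 50 + 58 = 138 minutes on the shared rig.
Since 138 ≤ 155, they fit within the window.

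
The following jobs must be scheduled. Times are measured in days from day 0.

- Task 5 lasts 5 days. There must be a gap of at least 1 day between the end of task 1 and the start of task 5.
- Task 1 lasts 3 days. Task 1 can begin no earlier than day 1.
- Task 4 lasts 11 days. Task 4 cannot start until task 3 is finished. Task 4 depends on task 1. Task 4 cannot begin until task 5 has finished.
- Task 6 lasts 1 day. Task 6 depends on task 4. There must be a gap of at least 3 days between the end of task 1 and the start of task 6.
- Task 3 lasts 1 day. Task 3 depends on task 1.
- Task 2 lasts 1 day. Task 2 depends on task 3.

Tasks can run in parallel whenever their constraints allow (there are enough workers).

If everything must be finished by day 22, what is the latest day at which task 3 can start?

Task 2 has no dependents, so it just needs to finish by day 22. Starting by 22 − 1 = day 21 achieves that.
Nothing follows task 6; the deadline of day 22 is its only limit. It must start by 22 − 1 = day 21.
Task 4 has to be done before task 6 (must start by day 21). That means finishing by day 21, i.e. starting by 21 − 11 = day 10.
Task 3 has several dependents: task 2 (must start by day 21); task 4 (must start by day 10). The earliest of those limits is day 10, so task 3 must start by 10 − 1 = day 9.

9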